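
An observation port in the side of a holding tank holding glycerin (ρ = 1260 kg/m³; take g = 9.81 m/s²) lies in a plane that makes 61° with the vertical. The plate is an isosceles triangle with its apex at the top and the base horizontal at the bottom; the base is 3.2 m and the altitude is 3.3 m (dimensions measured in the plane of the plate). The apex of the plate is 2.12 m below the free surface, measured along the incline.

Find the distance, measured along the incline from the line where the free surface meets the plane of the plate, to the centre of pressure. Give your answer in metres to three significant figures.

y_p = 4.46 m

γ = ρg = 1260 × 9.81 / 1000 = 12.3606 kN/m³.
The plate makes 61° with the vertical, i.e. θ = 90° − 61° = 29° to the horizontal. Measuring y along the incline from the free-surface line, vertical depth h = y·sinθ with sinθ = 0.484810.
With the apex up, the centroid sits 2h/3 = 2 × 3.3/3 = 2.2 m below the apex, so y_c = 2.12 + 2.2 = 4.32 m and h_c = 4.32 × 0.484810 = 2.09438 m.
A = ½ × 3.2 × 3.3 = 5.28 m².
Resultant F = γ·h_c·A = 12.3606 × 2.09438 × 5.28 = 136.688 kN.
I_c = b·h³/36 = 3.2 × 3.3³/36 = 3.1944 m⁴.
Centre of pressure: y_p = y_c + I_c/(y_c·A) = 4.32 + 3.1944/(4.32 × 5.28) = 4.32 + 0.140046 = 4.46005 m along the plane.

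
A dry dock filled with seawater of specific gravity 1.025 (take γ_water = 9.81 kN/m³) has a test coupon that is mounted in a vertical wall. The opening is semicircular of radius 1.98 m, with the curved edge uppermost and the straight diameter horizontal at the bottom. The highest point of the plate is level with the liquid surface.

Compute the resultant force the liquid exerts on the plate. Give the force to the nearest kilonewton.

γ = 1.025 × 9.81 = 10.05525 kN/m³.
The centroid lies 4r/(3π) = 0.840338 m above the diameter, so r − 4r/(3π) = 1.98 − 0.840338 = 1.13966 m below the topmost point, so the centroid depth is h_c = 1.13966 m.
A = πr²/2 = π × 1.98²/2 = 6.15815 m².
Resultant F = γ·h_c·A = 10.05525 × 1.13966 × 6.15815 = 70.5697 kN.

F ≈ 71 kN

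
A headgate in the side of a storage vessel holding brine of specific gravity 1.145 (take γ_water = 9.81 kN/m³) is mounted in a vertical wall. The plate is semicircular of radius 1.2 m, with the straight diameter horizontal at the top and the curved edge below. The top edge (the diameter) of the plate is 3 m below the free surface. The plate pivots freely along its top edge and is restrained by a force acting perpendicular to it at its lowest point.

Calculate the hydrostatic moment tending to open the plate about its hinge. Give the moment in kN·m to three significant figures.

γ = 1.145 × 9.81 = 11.23245 kN/m³.
The centroid of a semicircle lies 4r/(3π) = 0.509296 m from the diameter, here below the top edge, so the centroid depth is h_c = 3 + 0.509296 = 3.5093 m.
A = πr²/2 = π × 1.2²/2 = 2.26195 m².
Resultant F = γ·h_c·A = 11.23245 × 3.5093 × 2.26195 = 89.1616 kN.
I_c = (π/8 − 8/(9π))·r⁴ = 0.109757 × 1.2⁴ = 0.227592 m⁴.
Centre of pressure: y_p = y_c + I_c/(y_c·A) = 3.5093 + 0.227592/(3.5093 × 2.26195) = 3.5093 + 0.0286717 = 3.53797 m along the plane.
The resultant acts 0.509296 + 0.0286717 = 0.537968 m (along the plate) below the hinge at the top edge, so the moment about the hinge is M = F × 0.537968 = 89.1616 × 0.537968 = 47.9661 kN·m.

M ≈ 48.0 kN·m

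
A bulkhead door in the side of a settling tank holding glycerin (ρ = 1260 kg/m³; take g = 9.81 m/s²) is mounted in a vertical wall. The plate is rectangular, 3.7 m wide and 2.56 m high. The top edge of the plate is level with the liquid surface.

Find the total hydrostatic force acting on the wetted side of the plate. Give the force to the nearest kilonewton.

γ = ρg = 1260 × 9.81 / 1000 = 12.3606 kN/m³.
The centroid lies 2.56/2 = 1.28 m below the top edge, so the centroid depth is h_c = 1.28 m.
A = 3.7 × 2.56 = 9.472 m².
Resultant F = γ·h_c·A = 12.3606 × 1.28 × 9.472 = 149.862 kN.

F ≈ 150 kN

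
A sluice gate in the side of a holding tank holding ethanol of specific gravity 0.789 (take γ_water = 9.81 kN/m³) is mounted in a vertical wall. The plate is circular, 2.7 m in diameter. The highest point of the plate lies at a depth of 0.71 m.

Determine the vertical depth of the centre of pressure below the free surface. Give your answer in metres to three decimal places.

h_p = 2.281 m

γ = 0.789 × 9.81 = 7.74009 kN/m³.
The centroid is at the centre, 1.35 m below the top of the plate, so the centroid depth is h_c = 0.71 + 1.35 = 2.06 m.
A = π(1.35)² = 5.72555 m².
Resultant F = γ·h_c·A = 7.74009 × 2.06 × 5.72555 = 91.2915 kN.
I_c = πr⁴/4 = π × 1.35⁴/4 = 2.6087 m⁴.
Centre of pressure: y_p = y_c + I_c/(y_c·A) = 2.06 + 2.6087/(2.06 × 5.72555) = 2.06 + 0.221177 = 2.28118 m along the plane.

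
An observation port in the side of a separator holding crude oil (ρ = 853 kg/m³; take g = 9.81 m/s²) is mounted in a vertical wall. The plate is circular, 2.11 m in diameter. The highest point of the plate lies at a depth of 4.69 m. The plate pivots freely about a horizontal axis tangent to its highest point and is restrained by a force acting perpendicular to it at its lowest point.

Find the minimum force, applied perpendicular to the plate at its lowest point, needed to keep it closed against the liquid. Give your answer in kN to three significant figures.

P ≈ 87.9 kN

γ = ρg = 853 × 9.81 / 1000 = 8.36793 kN/m³.
The centroid is at the centre, 1.055 m below the top of the plate, so the centroid depth is h_c = 4.69 + 1.055 = 5.745 m.
A = π(1.055)² = 3.49667 m².
Resultant F = γ·h_c·A = 8.36793 × 5.745 × 3.49667 = 168.098 kN.
I_c = πr⁴/4 = π × 1.055⁴/4 = 0.972971 m⁴.
Centre of pressure: y_p = y_c + I_c/(y_c·A) = 5.745 + 0.972971/(5.745 × 3.49667) = 5.745 + 0.0484345 = 5.79343 m along the plane.
The resultant acts 1.055 + 0.0484345 = 1.10343 m (along the plate) below the hinge at the top edge, so the moment about the hinge is M = F × 1.10343 = 168.098 × 1.10343 = 185.484 kN·m.
A normal force at the bottom, 2.11 m from the hinge, must supply this moment: P = 185.484/2.11 = 87.9071 kN.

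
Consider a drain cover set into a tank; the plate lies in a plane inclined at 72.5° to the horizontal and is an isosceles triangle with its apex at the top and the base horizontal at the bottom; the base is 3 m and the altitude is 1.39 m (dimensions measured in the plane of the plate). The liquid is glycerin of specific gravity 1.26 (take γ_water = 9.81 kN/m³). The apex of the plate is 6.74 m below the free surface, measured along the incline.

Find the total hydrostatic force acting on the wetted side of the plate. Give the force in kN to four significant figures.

F ≈ 188.4 kN

γ = 1.26 × 9.81 = 12.3606 kN/m³.
Let θ = 72.5° be the plate's angle to the horizontal; measure y along the incline from where the plane meets the free surface. Vertical depth h = y·sinθ with sinθ = 0.953717.
With the apex up, the centroid sits 2h/3 = 2 × 1.39/3 = 0.926667 m below the apex, so y_c = 6.74 + 0.926667 = 7.66667 m and h_c = 7.66667 × 0.953717 = 7.31183 m.
A = ½ × 3 × 1.39 = 2.085 m².
Resultant F = γ·h_c·A = 12.3606 × 7.31183 × 2.085 = 188.439 kN.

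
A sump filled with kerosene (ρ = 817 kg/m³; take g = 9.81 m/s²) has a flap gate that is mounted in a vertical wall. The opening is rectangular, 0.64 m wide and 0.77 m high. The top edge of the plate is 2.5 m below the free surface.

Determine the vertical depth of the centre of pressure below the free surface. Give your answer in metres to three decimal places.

h_p = 2.902 m

γ = ρg = 817 × 9.81 / 1000 = 8.01477 kN/m³.
The centroid lies 0.77/2 = 0.385 m below the top edge, so the centroid depth is h_c = 2.5 + 0.385 = 2.885 m.
A = 0.64 × 0.77 = 0.4928 m².
Resultant F = γ·h_c·A = 8.01477 × 2.885 × 0.4928 = 11.3948 kN.
I_c = b·h³/12 = 0.64 × 0.77³/12 = 0.0243484 m⁴.
Centre of pressure: y_p = y_c + I_c/(y_c·A) = 2.885 + 0.0243484/(2.885 × 0.4928) = 2.885 + 0.0171259 = 2.90213 m along the plane.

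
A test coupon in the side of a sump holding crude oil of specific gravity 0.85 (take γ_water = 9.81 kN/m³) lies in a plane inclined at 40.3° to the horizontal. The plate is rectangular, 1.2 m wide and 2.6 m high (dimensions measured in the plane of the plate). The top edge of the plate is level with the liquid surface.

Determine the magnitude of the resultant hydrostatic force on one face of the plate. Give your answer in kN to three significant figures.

γ = 0.85 × 9.81 = 8.3385 kN/m³.
Let θ = 40.3° be the plate's angle to the horizontal; measure y along the incline from where the plane meets the free surface. Vertical depth h = y·sinθ with sinθ = 0.646790.
The centroid lies 2.6/2 = 1.3 m below the top edge, so y_c = 1.3 m and h_c = 1.3 × 0.646790 = 0.840827 m.
A = 1.2 × 2.6 = 3.12 m².
Resultant F = γ·h_c·A = 8.3385 × 0.840827 × 3.12 = 21.8751 kN.

F ≈ 21.9 kN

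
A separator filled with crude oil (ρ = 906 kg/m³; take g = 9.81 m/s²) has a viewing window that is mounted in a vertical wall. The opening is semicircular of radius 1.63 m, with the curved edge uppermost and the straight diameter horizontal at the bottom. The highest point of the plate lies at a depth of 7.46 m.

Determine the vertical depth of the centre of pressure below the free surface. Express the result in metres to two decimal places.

h_p = 8.42 m

γ = ρg = 906 × 9.81 / 1000 = 8.88786 kN/m³.
The centroid lies 4r/(3π) = 0.691793 m above the diameter, so r − 4r/(3π) = 1.63 − 0.691793 = 0.938207 m below the topmost point, so the centroid depth is h_c = 7.46 + 0.938207 = 8.39821 m.
A = πr²/2 = π × 1.63²/2 = 4.17345 m².
Resultant F = γ·h_c·A = 8.88786 × 8.39821 × 4.17345 = 311.515 kN.
I_c = (π/8 − 8/(9π))·r⁴ = 0.109757 × 1.63⁴ = 0.774788 m⁴.
Centre of pressure: y_p = y_c + I_c/(y_c·A) = 8.39821 + 0.774788/(8.39821 × 4.17345) = 8.39821 + 0.0221055 = 8.42032 m along the plane.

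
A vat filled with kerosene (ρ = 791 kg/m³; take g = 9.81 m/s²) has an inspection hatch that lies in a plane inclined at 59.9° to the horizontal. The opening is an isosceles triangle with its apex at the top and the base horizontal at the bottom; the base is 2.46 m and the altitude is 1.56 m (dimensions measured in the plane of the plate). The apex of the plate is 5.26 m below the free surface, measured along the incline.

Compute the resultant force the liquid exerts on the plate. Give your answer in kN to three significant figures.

γ = ρg = 791 × 9.81 / 1000 = 7.75971 kN/m³.
Let θ = 59.9° be the plate's angle to the horizontal; measure y along the incline from where the plane meets the free surface. Vertical depth h = y·sinθ with sinθ = 0.865151.
With the apex up, the centroid sits 2h/3 = 2 × 1.56/3 = 1.04 m below the apex, so y_c = 5.26 + 1.04 = 6.3 m and h_c = 6.3 × 0.865151 = 5.45045 m.
A = ½ × 2.46 × 1.56 = 1.9188 m².
Resultant F = γ·h_c·A = 7.75971 × 5.45045 × 1.9188 = 81.1536 kN.

F ≈ 81.2 kN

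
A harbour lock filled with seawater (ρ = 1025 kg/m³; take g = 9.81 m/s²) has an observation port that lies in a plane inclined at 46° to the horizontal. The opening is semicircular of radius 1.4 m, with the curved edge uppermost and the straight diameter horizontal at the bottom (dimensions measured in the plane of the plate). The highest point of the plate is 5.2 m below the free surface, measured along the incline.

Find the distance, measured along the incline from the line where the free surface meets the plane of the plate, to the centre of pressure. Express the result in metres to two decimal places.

γ = ρg = 1025 × 9.81 / 1000 = 10.05525 kN/m³.
Let θ = 46° be the plate's angle to the horizontal; measure y along the incline from where the plane meets the free surface. Vertical depth h = y·sinθ with sinθ = 0.719340.
The centroid lies 4r/(3π) = 0.594178 m above the diameter, so r − 4r/(3π) = 1.4 − 0.594178 = 0.805822 m below the topmost point, so y_c = 5.2 + 0.805822 = 6.00582 m and h_c = 6.00582 × 0.719340 = 4.32023 m.
A = πr²/2 = π × 1.4²/2 = 3.07876 m².
Resultant F = γ·h_c·A = 10.05525 × 4.32023 × 3.07876 = 133.744 kN.
I_c = (π/8 − 8/(9π))·r⁴ = 0.109757 × 1.4⁴ = 0.421642 m⁴.
Centre of pressure: y_p = y_c + I_c/(y_c·A) = 6.00582 + 0.421642/(6.00582 × 3.07876) = 6.00582 + 0.0228032 = 6.02862 m along the plane.

y_p = 6.03 m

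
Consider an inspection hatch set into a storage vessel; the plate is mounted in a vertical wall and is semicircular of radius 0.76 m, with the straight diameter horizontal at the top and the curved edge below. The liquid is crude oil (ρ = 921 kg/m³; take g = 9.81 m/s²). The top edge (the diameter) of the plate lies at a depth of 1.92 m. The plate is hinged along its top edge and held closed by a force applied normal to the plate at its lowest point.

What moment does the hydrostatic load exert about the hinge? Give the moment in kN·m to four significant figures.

γ = ρg = 921 × 9.81 / 1000 = 9.03501 kN/m³.
The centroid of a semicircle lies 4r/(3π) = 0.322554 m from the diameter, here below the top edge, so the centroid depth is h_c = 1.92 + 0.322554 = 2.24255 m.
A = πr²/2 = π × 0.76²/2 = 0.907292 m².
Resultant F = γ·h_c·A = 9.03501 × 2.24255 × 0.907292 = 18.3831 kN.
I_c = (π/8 − 8/(9π))·r⁴ = 0.109757 × 0.76⁴ = 0.0366173 m⁴.
Centre of pressure: y_p = y_c + I_c/(y_c·A) = 2.24255 + 0.0366173/(2.24255 × 0.907292) = 2.24255 + 0.0179969 = 2.26055 m along the plane.
The resultant acts 0.322554 + 0.0179969 = 0.340551 m (along the plate) below the hinge at the top edge, so the moment about the hinge is M = F × 0.340551 = 18.3831 × 0.340551 = 6.26038 kN·m.

M ≈ 6.260 kN·m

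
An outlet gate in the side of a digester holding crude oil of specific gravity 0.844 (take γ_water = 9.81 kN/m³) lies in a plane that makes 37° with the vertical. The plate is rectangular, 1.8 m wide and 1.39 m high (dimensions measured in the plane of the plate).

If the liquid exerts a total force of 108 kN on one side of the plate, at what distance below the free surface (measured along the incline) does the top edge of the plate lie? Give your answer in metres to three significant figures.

γ = 0.844 × 9.81 = 8.27964 kN/m³.
A = 1.8 × 1.39 = 2.502 m².
From F = γ·h_c·A, the centroid depth is h_c = 108/(8.27964 × 2.502) = 5.21345 m.
The plate makes 37° with the vertical, i.e. θ = 90° − 37° = 53° to the horizontal. Measuring y along the incline from the free-surface line, vertical depth h = y·sinθ with sinθ = 0.798636.
Along the incline, y_c = h_c/sinθ = 5.21345/0.798636 = 6.52794 m.
The centroid lies 1.39/2 = 0.695 m below the top edge, so the top edge sits at y_top = 6.52794 − 0.695 = 5.83294 m along the incline.

y_top ≈ 5.83 m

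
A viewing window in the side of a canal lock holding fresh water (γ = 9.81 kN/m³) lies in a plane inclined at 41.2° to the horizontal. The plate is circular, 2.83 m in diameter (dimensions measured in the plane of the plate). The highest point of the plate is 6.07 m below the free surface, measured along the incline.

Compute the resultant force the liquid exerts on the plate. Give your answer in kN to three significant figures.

γ = 9.81 kN/m³.
Let θ = 41.2° be the plate's angle to the horizontal; measure y along the incline from where the plane meets the free surface. Vertical depth h = y·sinθ with sinθ = 0.658689.
The centroid is at the centre, 1.415 m below the top of the plate, so y_c = 6.07 + 1.415 = 7.485 m and h_c = 7.485 × 0.658689 = 4.93029 m.
A = π(1.415)² = 6.29018 m².
Resultant F = γ·h_c·A = 9.81 × 4.93029 × 6.29018 = 304.232 kN.

F ≈ 304 kN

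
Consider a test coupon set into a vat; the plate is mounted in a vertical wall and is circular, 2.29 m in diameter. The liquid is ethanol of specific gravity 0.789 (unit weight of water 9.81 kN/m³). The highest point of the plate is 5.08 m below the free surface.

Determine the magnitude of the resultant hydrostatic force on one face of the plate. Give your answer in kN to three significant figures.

γ = 0.789 × 9.81 = 7.74009 kN/m³.
The centroid is at the centre, 1.145 m below the top of the plate, so the centroid depth is h_c = 5.08 + 1.145 = 6.225 m.
A = π(1.145)² = 4.11871 m².
Resultant F = γ·h_c·A = 7.74009 × 6.225 × 4.11871 = 198.448 kN.

F ≈ 198 kN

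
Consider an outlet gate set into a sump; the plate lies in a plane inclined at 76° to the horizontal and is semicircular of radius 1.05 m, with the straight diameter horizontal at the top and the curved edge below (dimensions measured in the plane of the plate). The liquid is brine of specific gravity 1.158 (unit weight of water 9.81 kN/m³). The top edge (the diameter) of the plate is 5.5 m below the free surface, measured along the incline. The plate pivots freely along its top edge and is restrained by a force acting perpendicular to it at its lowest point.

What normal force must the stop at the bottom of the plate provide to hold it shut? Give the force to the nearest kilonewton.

γ = 1.158 × 9.81 = 11.35998 kN/m³.
Let θ = 76° be the plate's angle to the horizontal; measure y along the incline from where the plane meets the free surface. Vertical depth h = y·sinθ with sinθ = 0.970296.
The centroid of a semicircle lies 4r/(3π) = 0.445634 m from the diameter, here below the top edge, so y_c = 5.5 + 0.445634 = 5.94563 m and h_c = 5.94563 × 0.970296 = 5.76902 m.
A = πr²/2 = π × 1.05²/2 = 1.7318 m².
Resultant F = γ·h_c·A = 11.35998 × 5.76902 × 1.7318 = 113.495 kN.
I_c = (π/8 − 8/(9π))·r⁴ = 0.109757 × 1.05⁴ = 0.13341 m⁴.
Centre of pressure: y_p = y_c + I_c/(y_c·A) = 5.94563 + 0.13341/(5.94563 × 1.7318) = 5.94563 + 0.0129567 = 5.95859 m along the plane.
The resultant acts 0.445634 + 0.0129567 = 0.458591 m (along the plate) below the hinge at the top edge, so the moment about the hinge is M = F × 0.458591 = 113.495 × 0.458591 = 52.0478 kN·m.
A normal force at the bottom, 1.05 m from the hinge, must supply this moment: P = 52.0478/1.05 = 49.5693 kN.

P ≈ 50 kN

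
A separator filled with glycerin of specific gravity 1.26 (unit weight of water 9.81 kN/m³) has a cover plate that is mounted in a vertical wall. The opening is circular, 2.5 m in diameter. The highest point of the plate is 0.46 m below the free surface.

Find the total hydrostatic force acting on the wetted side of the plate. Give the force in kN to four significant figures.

γ = 1.26 × 9.81 = 12.3606 kN/m³.
The centroid is at the centre, 1.25 m below the top of the plate, so the centroid depth is h_c = 0.46 + 1.25 = 1.71 m.
A = π(1.25)² = 4.90874 m².
Resultant F = γ·h_c·A = 12.3606 × 1.71 × 4.90874 = 103.754 kN.

F ≈ 103.8 kN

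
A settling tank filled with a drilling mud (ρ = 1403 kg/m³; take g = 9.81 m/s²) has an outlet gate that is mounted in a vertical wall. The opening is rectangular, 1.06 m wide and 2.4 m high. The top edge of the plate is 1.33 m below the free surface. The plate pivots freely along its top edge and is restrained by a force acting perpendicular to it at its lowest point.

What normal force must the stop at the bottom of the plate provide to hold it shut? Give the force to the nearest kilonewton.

γ = ρg = 1403 × 9.81 / 1000 = 13.76343 kN/m³.
The centroid lies 2.4/2 = 1.2 m below the top edge, so the centroid depth is h_c = 1.33 + 1.2 = 2.53 m.
A = 1.06 × 2.4 = 2.544 m².
Resultant F = γ·h_c·A = 13.76343 × 2.53 × 2.544 = 88.5858 kN.
I_c = b·h³/12 = 1.06 × 2.4³/12 = 1.22112 m⁴.
Centre of pressure: y_p = y_c + I_c/(y_c·A) = 2.53 + 1.22112/(2.53 × 2.544) = 2.53 + 0.189723 = 2.71972 m along the plane.
The resultant acts 1.2 + 0.189723 = 1.38972 m (along the plate) below the hinge at the top edge, so the moment about the hinge is M = F × 1.38972 = 88.5858 × 1.38972 = 123.109 kN·m.
A normal force at the bottom, 2.4 m from the hinge, must supply this moment: P = 123.109/2.4 = 51.2954 kN.

P ≈ 51 kN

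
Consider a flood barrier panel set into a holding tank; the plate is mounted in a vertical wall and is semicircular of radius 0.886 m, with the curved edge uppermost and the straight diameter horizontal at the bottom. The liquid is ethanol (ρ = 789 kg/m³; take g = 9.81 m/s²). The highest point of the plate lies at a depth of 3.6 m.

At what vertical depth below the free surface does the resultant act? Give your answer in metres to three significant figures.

h_p = 4.12 m

γ = ρg = 789 × 9.81 / 1000 = 7.74009 kN/m³.
The centroid lies 4r/(3π) = 0.37603 m above the diameter, so r − 4r/(3π) = 0.886 − 0.37603 = 0.50997 m below the topmost point, so the centroid depth is h_c = 3.6 + 0.50997 = 4.10997 m.
A = πr²/2 = π × 0.886²/2 = 1.23307 m².
Resultant F = γ·h_c·A = 7.74009 × 4.10997 × 1.23307 = 39.2259 kN.
I_c = (π/8 − 8/(9π))·r⁴ = 0.109757 × 0.886⁴ = 0.0676343 m⁴.
Centre of pressure: y_p = y_c + I_c/(y_c·A) = 4.10997 + 0.0676343/(4.10997 × 1.23307) = 4.10997 + 0.0133457 = 4.12332 m along the plane.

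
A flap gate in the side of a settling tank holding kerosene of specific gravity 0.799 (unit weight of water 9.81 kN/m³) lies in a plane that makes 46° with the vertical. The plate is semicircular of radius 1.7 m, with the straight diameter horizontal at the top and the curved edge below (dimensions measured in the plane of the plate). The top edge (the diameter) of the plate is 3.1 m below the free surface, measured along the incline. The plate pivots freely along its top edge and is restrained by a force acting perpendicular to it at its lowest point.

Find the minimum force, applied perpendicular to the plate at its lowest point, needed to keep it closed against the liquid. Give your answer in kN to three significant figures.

P ≈ 43.0 kN

γ = 0.799 × 9.81 = 7.83819 kN/m³.
The plate makes 46° with the vertical, i.e. θ = 90° − 46° = 44° to the horizontal. Measuring y along the incline from the free-surface line, vertical depth h = y·sinθ with sinθ = 0.694658.
The centroid of a semicircle lies 4r/(3π) = 0.721502 m from the diameter, here below the top edge, so y_c = 3.1 + 0.721502 = 3.8215 m and h_c = 3.8215 × 0.694658 = 2.65464 m.
A = πr²/2 = π × 1.7²/2 = 4.5396 m².
Resultant F = γ·h_c·A = 7.83819 × 2.65464 × 4.5396 = 94.4581 kN.
I_c = (π/8 − 8/(9π))·r⁴ = 0.109757 × 1.7⁴ = 0.916701 m⁴.
Centre of pressure: y_p = y_c + I_c/(y_c·A) = 3.8215 + 0.916701/(3.8215 × 4.5396) = 3.8215 + 0.0528416 = 3.87434 m along the plane.
The resultant acts 0.721502 + 0.0528416 = 0.774344 m (along the plate) below the hinge at the top edge, so the moment about the hinge is M = F × 0.774344 = 94.4581 × 0.774344 = 73.1431 kN·m.
A normal force at the bottom, 1.7 m from the hinge, must supply this moment: P = 73.1431/1.7 = 43.0254 kN.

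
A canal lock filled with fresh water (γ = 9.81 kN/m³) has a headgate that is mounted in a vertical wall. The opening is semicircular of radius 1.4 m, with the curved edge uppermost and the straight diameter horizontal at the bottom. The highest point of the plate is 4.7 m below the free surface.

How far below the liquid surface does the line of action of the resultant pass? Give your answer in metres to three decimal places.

γ = 9.81 kN/m³.
The centroid lies 4r/(3π) = 0.594178 m above the diameter, so r − 4r/(3π) = 1.4 − 0.594178 = 0.805822 m below the topmost point, so the centroid depth is h_c = 4.7 + 0.805822 = 5.50582 m.
A = πr²/2 = π × 1.4²/2 = 3.07876 m².
Resultant F = γ·h_c·A = 9.81 × 5.50582 × 3.07876 = 166.29 kN.
I_c = (π/8 − 8/(9π))·r⁴ = 0.109757 × 1.4⁴ = 0.421642 m⁴.
Centre of pressure: y_p = y_c + I_c/(y_c·A) = 5.50582 + 0.421642/(5.50582 × 3.07876) = 5.50582 + 0.024874 = 5.53069 m along the plane.

h_p = 5.531 m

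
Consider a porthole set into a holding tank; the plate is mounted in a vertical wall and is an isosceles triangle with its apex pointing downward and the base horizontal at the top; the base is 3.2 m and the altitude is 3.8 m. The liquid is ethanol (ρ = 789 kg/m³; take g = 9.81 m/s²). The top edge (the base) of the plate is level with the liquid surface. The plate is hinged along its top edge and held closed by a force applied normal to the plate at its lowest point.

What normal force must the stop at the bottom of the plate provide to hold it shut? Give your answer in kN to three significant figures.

γ = ρg = 789 × 9.81 / 1000 = 7.74009 kN/m³.
With the apex down, the centroid sits h/3 = 3.8/3 = 1.26667 m below the base (the top edge), so the centroid depth is h_c = 1.26667 m.
A = ½ × 3.2 × 3.8 = 6.08 m².
Resultant F = γ·h_c·A = 7.74009 × 1.26667 × 6.08 = 59.6092 kN.
I_c = b·h³/36 = 3.2 × 3.8³/36 = 4.87751 m⁴.
Centre of pressure: y_p = y_c + I_c/(y_c·A) = 1.26667 + 4.87751/(1.26667 × 6.08) = 1.26667 + 0.633332 = 1.9 m along the plane.
The resultant acts 1.26667 + 0.633332 = 1.9 m (along the plate) below the hinge at the top edge, so the moment about the hinge is M = F × 1.9 = 59.6092 × 1.9 = 113.257 kN·m.
A normal force at the bottom, 3.8 m from the hinge, must supply this moment: P = 113.257/3.8 = 29.8045 kN.

P ≈ 29.8 kN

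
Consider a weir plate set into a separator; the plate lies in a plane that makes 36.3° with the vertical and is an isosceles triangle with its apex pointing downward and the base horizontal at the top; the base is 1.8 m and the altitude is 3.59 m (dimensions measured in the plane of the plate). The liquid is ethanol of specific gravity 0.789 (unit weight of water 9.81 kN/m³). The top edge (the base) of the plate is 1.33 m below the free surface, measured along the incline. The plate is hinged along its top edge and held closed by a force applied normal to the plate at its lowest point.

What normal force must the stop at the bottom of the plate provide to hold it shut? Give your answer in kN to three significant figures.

P ≈ 21.0 kN

γ = 0.789 × 9.81 = 7.74009 kN/m³.
The plate makes 36.3° with the vertical, i.e. θ = 90° − 36.3° = 53.7° to the horizontal. Measuring y along the incline from the free-surface line, vertical depth h = y·sinθ with sinθ = 0.805928.
With the apex down, the centroid sits h/3 = 3.59/3 = 1.19667 m below the base (the top edge), so y_c = 1.33 + 1.19667 = 2.52667 m and h_c = 2.52667 × 0.805928 = 2.03631 m.
A = ½ × 1.8 × 3.59 = 3.231 m².
Resultant F = γ·h_c·A = 7.74009 × 2.03631 × 3.231 = 50.9245 kN.
I_c = b·h³/36 = 1.8 × 3.59³/36 = 2.31341 m⁴.
Centre of pressure: y_p = y_c + I_c/(y_c·A) = 2.52667 + 2.31341/(2.52667 × 3.231) = 2.52667 + 0.283379 = 2.81005 m along the plane.
The resultant acts 1.19667 + 0.283379 = 1.48005 m (along the plate) below the hinge at the top edge, so the moment about the hinge is M = F × 1.48005 = 50.9245 × 1.48005 = 75.3708 kN·m.
A normal force at the bottom, 3.59 m from the hinge, must supply this moment: P = 75.3708/3.59 = 20.9947 kN.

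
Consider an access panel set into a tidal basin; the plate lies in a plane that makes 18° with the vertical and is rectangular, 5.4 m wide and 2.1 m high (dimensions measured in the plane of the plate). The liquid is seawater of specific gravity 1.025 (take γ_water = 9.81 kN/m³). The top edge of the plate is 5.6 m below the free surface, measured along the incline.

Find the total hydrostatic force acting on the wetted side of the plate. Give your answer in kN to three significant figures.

γ = 1.025 × 9.81 = 10.05525 kN/m³.
The plate makes 18° with the vertical, i.e. θ = 90° − 18° = 72° to the horizontal. Measuring y along the incline from the free-surface line, vertical depth h = y·sinθ with sinθ = 0.951057.
The centroid lies 2.1/2 = 1.05 m below the top edge, so y_c = 5.6 + 1.05 = 6.65 m and h_c = 6.65 × 0.951057 = 6.32453 m.
A = 5.4 × 2.1 = 11.34 m².
Resultant F = γ·h_c·A = 10.05525 × 6.32453 × 11.34 = 721.164 kN.

F ≈ 721 kN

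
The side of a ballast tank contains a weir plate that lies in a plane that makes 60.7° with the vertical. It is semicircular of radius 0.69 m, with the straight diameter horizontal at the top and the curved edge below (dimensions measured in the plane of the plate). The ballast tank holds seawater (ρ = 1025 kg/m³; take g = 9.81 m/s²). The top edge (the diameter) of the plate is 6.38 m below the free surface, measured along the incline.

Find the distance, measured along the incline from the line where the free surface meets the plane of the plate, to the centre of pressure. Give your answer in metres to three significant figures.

y_p = 6.68 m

γ = ρg = 1025 × 9.81 / 1000 = 10.05525 kN/m³.
The plate makes 60.7° with the vertical, i.e. θ = 90° − 60.7° = 29.3° to the horizontal. Measuring y along the incline from the free-surface line, vertical depth h = y·sinθ with sinθ = 0.489382.
The centroid of a semicircle lies 4r/(3π) = 0.292845 m from the diameter, here below the top edge, so y_c = 6.38 + 0.292845 = 6.67284 m and h_c = 6.67284 × 0.489382 = 3.26557 m.
A = πr²/2 = π × 0.69²/2 = 0.747856 m².
Resultant F = γ·h_c·A = 10.05525 × 3.26557 × 0.747856 = 24.5567 kN.
I_c = (π/8 − 8/(9π))·r⁴ = 0.109757 × 0.69⁴ = 0.0248788 m⁴.
Centre of pressure: y_p = y_c + I_c/(y_c·A) = 6.67284 + 0.0248788/(6.67284 × 0.747856) = 6.67284 + 0.00498541 = 6.67783 m along the plane.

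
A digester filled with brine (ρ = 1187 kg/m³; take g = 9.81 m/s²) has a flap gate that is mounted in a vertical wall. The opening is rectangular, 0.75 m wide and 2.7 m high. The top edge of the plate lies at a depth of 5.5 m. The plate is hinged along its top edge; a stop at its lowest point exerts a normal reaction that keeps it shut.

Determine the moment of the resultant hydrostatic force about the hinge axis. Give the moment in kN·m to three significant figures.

M ≈ 232 kN·m

γ = ρg = 1187 × 9.81 / 1000 = 11.64447 kN/m³.
The centroid lies 2.7/2 = 1.35 m below the top edge, so the centroid depth is h_c = 5.5 + 1.35 = 6.85 m.
A = 0.75 × 2.7 = 2.025 m².
Resultant F = γ·h_c·A = 11.64447 × 6.85 × 2.025 = 161.523 kN.
I_c = b·h³/12 = 0.75 × 2.7³/12 = 1.23019 m⁴.
Centre of pressure: y_p = y_c + I_c/(y_c·A) = 6.85 + 1.23019/(6.85 × 2.025) = 6.85 + 0.0886863 = 6.93869 m along the plane.
The resultant acts 1.35 + 0.0886863 = 1.43869 m (along the plate) below the hinge at the top edge, so the moment about the hinge is M = F × 1.43869 = 161.523 × 1.43869 = 232.382 kN·m.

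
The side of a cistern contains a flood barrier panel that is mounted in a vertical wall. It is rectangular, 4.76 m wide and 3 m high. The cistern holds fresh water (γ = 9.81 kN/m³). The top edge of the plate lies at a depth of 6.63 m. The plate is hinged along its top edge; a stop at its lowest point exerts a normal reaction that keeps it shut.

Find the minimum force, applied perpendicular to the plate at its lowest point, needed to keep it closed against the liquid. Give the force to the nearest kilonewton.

γ = 9.81 kN/m³.
The centroid lies 3/2 = 1.5 m below the top edge, so the centroid depth is h_c = 6.63 + 1.5 = 8.13 m.
A = 4.76 × 3 = 14.28 m².
Resultant F = γ·h_c·A = 9.81 × 8.13 × 14.28 = 1138.91 kN.
I_c = b·h³/12 = 4.76 × 3³/12 = 10.71 m⁴.
Centre of pressure: y_p = y_c + I_c/(y_c·A) = 8.13 + 10.71/(8.13 × 14.28) = 8.13 + 0.0922509 = 8.22225 m along the plane.
The resultant acts 1.5 + 0.0922509 = 1.59225 m (along the plate) below the hinge at the top edge, so the moment about the hinge is M = F × 1.59225 = 1138.91 × 1.59225 = 1813.43 kN·m.
A normal force at the bottom, 3 m from the hinge, must supply this moment: P = 1813.43/3 = 604.477 kN.

P ≈ 604 kN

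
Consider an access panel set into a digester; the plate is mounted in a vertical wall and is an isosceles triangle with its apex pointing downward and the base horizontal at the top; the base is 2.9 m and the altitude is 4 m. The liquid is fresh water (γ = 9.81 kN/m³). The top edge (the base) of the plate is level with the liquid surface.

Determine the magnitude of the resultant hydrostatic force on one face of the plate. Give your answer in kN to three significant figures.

γ = 9.81 kN/m³.
With the apex down, the centroid sits h/3 = 4/3 = 1.33333 m below the base (the top edge), so the centroid depth is h_c = 1.33333 m.
A = ½ × 2.9 × 4 = 5.8 m².
Resultant F = γ·h_c·A = 9.81 × 1.33333 × 5.8 = 75.8638 kN.

F ≈ 75.9 kN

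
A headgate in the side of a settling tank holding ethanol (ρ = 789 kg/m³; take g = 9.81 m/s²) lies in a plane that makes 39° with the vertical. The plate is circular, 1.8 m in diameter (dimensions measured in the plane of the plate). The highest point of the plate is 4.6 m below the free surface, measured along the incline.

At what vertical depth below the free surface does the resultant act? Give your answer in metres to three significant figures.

h_p = 4.30 m

γ = ρg = 789 × 9.81 / 1000 = 7.74009 kN/m³.
The plate makes 39° with the vertical, i.e. θ = 90° − 39° = 51° to the horizontal. Measuring y along the incline from the free-surface line, vertical depth h = y·sinθ with sinθ = 0.777146.
The centroid is at the centre, 0.9 m below the top of the plate, so y_c = 4.6 + 0.9 = 5.5 m and h_c = 5.5 × 0.777146 = 4.2743 m.
A = π(0.9)² = 2.54469 m².
Resultant F = γ·h_c·A = 7.74009 × 4.2743 × 2.54469 = 84.1872 kN.
I_c = πr⁴/4 = π × 0.9⁴/4 = 0.5153 m⁴.
Centre of pressure: y_p = y_c + I_c/(y_c·A) = 5.5 + 0.5153/(5.5 × 2.54469) = 5.5 + 0.0368182 = 5.53682 m along the plane.
Vertically, h_p = y_p·sinθ = 5.53682 × 0.777146 = 4.30292 m.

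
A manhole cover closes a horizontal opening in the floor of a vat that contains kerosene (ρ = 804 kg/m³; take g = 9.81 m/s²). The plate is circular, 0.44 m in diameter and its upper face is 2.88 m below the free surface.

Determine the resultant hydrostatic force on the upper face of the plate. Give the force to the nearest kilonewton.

γ = ρg = 804 × 9.81 / 1000 = 7.88724 kN/m³.
The plate is horizontal, so pressure is uniform at p = γ·h = 7.88724 × 2.88 = 22.7153 kN/m².
A = π(0.22)² = 0.152053 m².
F = p·A = 22.7153 × 0.152053 = 3.45393 kN.

F ≈ 3 kN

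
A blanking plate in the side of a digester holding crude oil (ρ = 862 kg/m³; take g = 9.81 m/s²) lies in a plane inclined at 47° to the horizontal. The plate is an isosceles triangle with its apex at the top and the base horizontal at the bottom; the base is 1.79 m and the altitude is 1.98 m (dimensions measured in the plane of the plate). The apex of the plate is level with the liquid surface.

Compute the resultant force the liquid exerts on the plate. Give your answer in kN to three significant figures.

γ = ρg = 862 × 9.81 / 1000 = 8.45622 kN/m³.
Let θ = 47° be the plate's angle to the horizontal; measure y along the incline from where the plane meets the free surface. Vertical depth h = y·sinθ with sinθ = 0.731354.
With the apex up, the centroid sits 2h/3 = 2 × 1.98/3 = 1.32 m below the apex, so y_c = 1.32 m and h_c = 1.32 × 0.731354 = 0.965387 m.
A = ½ × 1.79 × 1.98 = 1.7721 m².
Resultant F = γ·h_c·A = 8.45622 × 0.965387 × 1.7721 = 14.4666 kN.

F ≈ 14.5 kN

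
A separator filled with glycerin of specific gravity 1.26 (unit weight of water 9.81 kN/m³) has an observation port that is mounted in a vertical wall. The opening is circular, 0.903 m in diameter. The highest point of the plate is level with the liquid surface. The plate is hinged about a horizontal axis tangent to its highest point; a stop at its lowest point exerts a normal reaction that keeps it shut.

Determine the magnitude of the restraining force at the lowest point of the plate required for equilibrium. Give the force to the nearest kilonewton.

γ = 1.26 × 9.81 = 12.3606 kN/m³.
The centroid is at the centre, 0.4515 m below the top of the plate, so the centroid depth is h_c = 0.4515 m.
A = π(0.4515)² = 0.640421 m².
Resultant F = γ·h_c·A = 12.3606 × 0.4515 × 0.640421 = 3.57407 kN.
I_c = πr⁴/4 = π × 0.4515⁴/4 = 0.0326378 m⁴.
Centre of pressure: y_p = y_c + I_c/(y_c·A) = 0.4515 + 0.0326378/(0.4515 × 0.640421) = 0.4515 + 0.112875 = 0.564375 m along the plane.
The resultant acts 0.4515 + 0.112875 = 0.564375 m (along the plate) below the hinge at the top edge, so the moment about the hinge is M = F × 0.564375 = 3.57407 × 0.564375 = 2.01712 kN·m.
A normal force at the bottom, 0.903 m from the hinge, must supply this moment: P = 2.01712/0.903 = 2.2338 kN.

P ≈ 2 kN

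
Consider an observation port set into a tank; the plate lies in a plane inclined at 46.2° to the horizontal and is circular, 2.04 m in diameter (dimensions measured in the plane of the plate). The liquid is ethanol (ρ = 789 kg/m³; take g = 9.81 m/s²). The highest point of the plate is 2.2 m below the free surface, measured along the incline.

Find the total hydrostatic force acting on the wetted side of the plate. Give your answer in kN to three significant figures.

γ = ρg = 789 × 9.81 / 1000 = 7.74009 kN/m³.
Let θ = 46.2° be the plate's angle to the horizontal; measure y along the incline from where the plane meets the free surface. Vertical depth h = y·sinθ with sinθ = 0.721760.
The centroid is at the centre, 1.02 m below the top of the plate, so y_c = 2.2 + 1.02 = 3.22 m and h_c = 3.22 × 0.721760 = 2.32407 m.
A = π(1.02)² = 3.26851 m².
Resultant F = γ·h_c·A = 7.74009 × 2.32407 × 3.26851 = 58.7956 kN.

F ≈ 58.8 kN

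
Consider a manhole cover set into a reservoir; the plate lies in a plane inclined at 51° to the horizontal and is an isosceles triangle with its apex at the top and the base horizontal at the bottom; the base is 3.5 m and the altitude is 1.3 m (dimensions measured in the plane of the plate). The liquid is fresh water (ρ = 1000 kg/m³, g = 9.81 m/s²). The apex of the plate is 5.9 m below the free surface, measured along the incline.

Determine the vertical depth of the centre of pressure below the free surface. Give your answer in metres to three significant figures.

h_p = 5.27 m

γ = ρg = 1000 × 9.81 = 9810 N/m³ = 9.81 kN/m³.
Let θ = 51° be the plate's angle to the horizontal; measure y along the incline from where the plane meets the free surface. Vertical depth h = y·sinθ with sinθ = 0.777146.
With the apex up, the centroid sits 2h/3 = 2 × 1.3/3 = 0.866667 m below the apex, so y_c = 5.9 + 0.866667 = 6.76667 m and h_c = 6.76667 × 0.777146 = 5.25869 m.
A = ½ × 3.5 × 1.3 = 2.275 m².
Resultant F = γ·h_c·A = 9.81 × 5.25869 × 2.275 = 117.362 kN.
I_c = b·h³/36 = 3.5 × 1.3³/36 = 0.213597 m⁴.
Centre of pressure: y_p = y_c + I_c/(y_c·A) = 6.76667 + 0.213597/(6.76667 × 2.275) = 6.76667 + 0.0138752 = 6.78055 m along the plane.
Vertically, h_p = y_p·sinθ = 6.78055 × 0.777146 = 5.26948 m.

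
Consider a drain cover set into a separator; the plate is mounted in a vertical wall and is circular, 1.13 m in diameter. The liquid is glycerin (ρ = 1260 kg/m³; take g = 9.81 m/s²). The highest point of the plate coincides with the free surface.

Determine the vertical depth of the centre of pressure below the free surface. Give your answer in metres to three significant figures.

γ = ρg = 1260 × 9.81 / 1000 = 12.3606 kN/m³.
The centroid is at the centre, 0.565 m below the top of the plate, so the centroid depth is h_c = 0.565 m.
A = π(0.565)² = 1.00287 m².
Resultant F = γ·h_c·A = 12.3606 × 0.565 × 1.00287 = 7.00378 kN.
I_c = πr⁴/4 = π × 0.565⁴/4 = 0.0800357 m⁴.
Centre of pressure: y_p = y_c + I_c/(y_c·A) = 0.565 + 0.0800357/(0.565 × 1.00287) = 0.565 + 0.141251 = 0.706251 m along the plane.

h_p = 0.706 m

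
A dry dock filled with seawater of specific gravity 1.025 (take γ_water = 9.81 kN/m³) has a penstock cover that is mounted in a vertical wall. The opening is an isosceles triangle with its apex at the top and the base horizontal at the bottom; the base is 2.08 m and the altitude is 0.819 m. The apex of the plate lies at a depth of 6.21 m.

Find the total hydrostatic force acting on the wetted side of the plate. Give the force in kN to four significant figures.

F ≈ 57.86 kN

γ = 1.025 × 9.81 = 10.05525 kN/m³.
With the apex up, the centroid sits 2h/3 = 2 × 0.819/3 = 0.546 m below the apex, so the centroid depth is h_c = 6.21 + 0.546 = 6.756 m.
A = ½ × 2.08 × 0.819 = 0.85176 m².
Resultant F = γ·h_c·A = 10.05525 × 6.756 × 0.85176 = 57.8628 kN.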